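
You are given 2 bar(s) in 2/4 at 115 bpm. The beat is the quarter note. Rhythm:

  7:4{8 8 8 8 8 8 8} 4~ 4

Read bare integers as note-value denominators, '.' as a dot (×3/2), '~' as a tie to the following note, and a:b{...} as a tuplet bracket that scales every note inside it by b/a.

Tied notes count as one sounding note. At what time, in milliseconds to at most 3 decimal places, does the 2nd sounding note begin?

note 2 onset = 2/7b = 149.068ms

1. 0.0ms @ 0 + 149.068ms (2/7)
2. 149.068ms @ 2/7 + 149.068ms (2/7)
3. 298.137ms @ 4/7 + 149.068ms (2/7)
4. 447.205ms @ 6/7 + 149.068ms (2/7)
5. 596.273ms @ 8/7 + 149.068ms (2/7)
6. 745.342ms @ 10/7 + 149.068ms (2/7)
7. 894.41ms @ 12/7 + 149.068ms (2/7)
8. 1043.478ms @ 2 + 1043.478ms (2)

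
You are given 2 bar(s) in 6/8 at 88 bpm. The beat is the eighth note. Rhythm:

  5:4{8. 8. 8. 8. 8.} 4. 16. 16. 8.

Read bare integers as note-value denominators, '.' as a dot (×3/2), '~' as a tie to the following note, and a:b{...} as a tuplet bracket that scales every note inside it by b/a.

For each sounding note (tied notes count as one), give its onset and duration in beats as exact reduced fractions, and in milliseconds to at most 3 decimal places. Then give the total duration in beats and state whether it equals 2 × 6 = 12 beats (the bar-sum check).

1) 0.0ms=0b +818.182ms=6/5b
2) 818.182ms=6/5b +818.182ms=6/5b
3) 1636.364ms=12/5b +818.182ms=6/5b
4) 2454.545ms=18/5b +818.182ms=6/5b
5) 3272.727ms=24/5b +818.182ms=6/5b
6) 4090.909ms=6b +2045.455ms=3b
7) 6136.364ms=9b +511.364ms=3/4b
8) 6647.727ms=39/4b +511.364ms=3/4b
9) 7159.091ms=21/2b +1022.727ms=3/2b
Σ=12b of 12 (88bpm 6/8) — PASS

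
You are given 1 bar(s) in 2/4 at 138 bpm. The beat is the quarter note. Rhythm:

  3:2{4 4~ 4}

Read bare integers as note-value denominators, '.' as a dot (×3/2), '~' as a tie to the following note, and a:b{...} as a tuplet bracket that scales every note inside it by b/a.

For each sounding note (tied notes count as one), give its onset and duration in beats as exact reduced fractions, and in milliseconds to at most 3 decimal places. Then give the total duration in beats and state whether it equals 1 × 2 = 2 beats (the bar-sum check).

1) 0.0ms=0b +289.855ms=2/3b
2) 289.855ms=2/3b +579.71ms=4/3b
Σ=2b of 2 (138bpm 2/4) — PASS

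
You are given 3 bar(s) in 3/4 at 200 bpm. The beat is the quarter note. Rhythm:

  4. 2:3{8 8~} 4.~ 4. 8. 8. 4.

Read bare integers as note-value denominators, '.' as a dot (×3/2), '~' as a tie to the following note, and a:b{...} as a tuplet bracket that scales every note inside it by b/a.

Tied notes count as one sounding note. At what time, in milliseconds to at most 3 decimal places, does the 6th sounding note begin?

note 6 onset = 15/2b = 2250.0ms

1. 0.0ms @ 0 + 450.0ms (3/2)
2. 450.0ms @ 3/2 + 225.0ms (3/4)
3. 675.0ms @ 9/4 + 1125.0ms (15/4)
4. 1800.0ms @ 6 + 225.0ms (3/4)
5. 2025.0ms @ 27/4 + 225.0ms (3/4)
6. 2250.0ms @ 15/2 + 450.0ms (3/2)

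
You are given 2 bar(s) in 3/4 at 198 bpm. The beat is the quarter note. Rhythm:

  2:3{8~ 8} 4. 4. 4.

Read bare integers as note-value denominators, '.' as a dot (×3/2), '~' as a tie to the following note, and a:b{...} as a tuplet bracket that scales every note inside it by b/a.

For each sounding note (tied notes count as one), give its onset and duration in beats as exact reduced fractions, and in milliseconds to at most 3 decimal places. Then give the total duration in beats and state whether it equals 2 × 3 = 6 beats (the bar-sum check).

1) 0.0ms=0b +454.545ms=3/2b
2) 454.545ms=3/2b +454.545ms=3/2b
3) 909.091ms=3b +454.545ms=3/2b
4) 1363.636ms=9/2b +454.545ms=3/2b
Σ=6b of 6 (198bpm 3/4) — PASS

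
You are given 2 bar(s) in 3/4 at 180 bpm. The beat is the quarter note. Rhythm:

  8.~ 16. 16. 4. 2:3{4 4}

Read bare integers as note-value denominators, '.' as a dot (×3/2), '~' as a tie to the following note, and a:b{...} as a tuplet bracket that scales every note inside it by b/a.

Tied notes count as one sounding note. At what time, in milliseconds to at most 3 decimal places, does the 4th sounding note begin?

note 4 onset = 3b = 1000.0ms

1. 0.0ms @ 0 + 375.0ms (9/8)
2. 375.0ms @ 9/8 + 125.0ms (3/8)
3. 500.0ms @ 3/2 + 500.0ms (3/2)
4. 1000.0ms @ 3 + 500.0ms (3/2)
5. 1500.0ms @ 9/2 + 500.0ms (3/2)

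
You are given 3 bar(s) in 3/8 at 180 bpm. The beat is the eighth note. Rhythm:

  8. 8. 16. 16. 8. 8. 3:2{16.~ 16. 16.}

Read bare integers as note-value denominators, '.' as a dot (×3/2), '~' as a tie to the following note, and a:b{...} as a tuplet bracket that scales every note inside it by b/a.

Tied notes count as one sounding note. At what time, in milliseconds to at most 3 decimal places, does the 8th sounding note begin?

note 8 onset = 17/2b = 2833.333ms

1. 0.0ms @ 0 + 500.0ms (3/2)
2. 500.0ms @ 3/2 + 500.0ms (3/2)
3. 1000.0ms @ 3 + 250.0ms (3/4)
4. 1250.0ms @ 15/4 + 250.0ms (3/4)
5. 1500.0ms @ 9/2 + 500.0ms (3/2)
6. 2000.0ms @ 6 + 500.0ms (3/2)
7. 2500.0ms @ 15/2 + 333.333ms (1)
8. 2833.333ms @ 17/2 + 166.667ms (1/2)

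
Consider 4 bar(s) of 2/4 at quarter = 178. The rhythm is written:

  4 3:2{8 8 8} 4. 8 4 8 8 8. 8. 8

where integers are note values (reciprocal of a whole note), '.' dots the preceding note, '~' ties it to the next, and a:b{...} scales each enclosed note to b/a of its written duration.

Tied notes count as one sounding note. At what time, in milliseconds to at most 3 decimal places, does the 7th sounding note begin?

1. 0.0ms @ 0 + 337.079ms (1)
2. 337.079ms @ 1 + 112.36ms (1/3)
3. 449.438ms @ 4/3 + 112.36ms (1/3)
4. 561.798ms @ 5/3 + 112.36ms (1/3)
5. 674.157ms @ 2 + 505.618ms (3/2)
6. 1179.775ms @ 7/2 + 168.539ms (1/2)
7. 1348.315ms @ 4 + 337.079ms (1)
8. 1685.393ms @ 5 + 168.539ms (1/2)
9. 1853.933ms @ 11/2 + 168.539ms (1/2)
10. 2022.472ms @ 6 + 252.809ms (3/4)
11. 2275.281ms @ 27/4 + 252.809ms (3/4)
12. 2528.09ms @ 15/2 + 168.539ms (1/2)

note 7 onset = 4b = 1348.315ms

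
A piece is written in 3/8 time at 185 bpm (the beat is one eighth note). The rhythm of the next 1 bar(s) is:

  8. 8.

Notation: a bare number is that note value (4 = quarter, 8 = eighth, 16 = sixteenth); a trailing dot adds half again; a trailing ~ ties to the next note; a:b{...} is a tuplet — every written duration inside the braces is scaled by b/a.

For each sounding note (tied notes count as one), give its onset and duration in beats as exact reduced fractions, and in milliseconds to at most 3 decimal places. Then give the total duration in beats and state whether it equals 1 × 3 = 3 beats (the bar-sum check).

1) 0.0ms=0b +486.486ms=3/2b
2) 486.486ms=3/2b +486.486ms=3/2b
Σ=3b of 3 (185bpm 3/8) — PASS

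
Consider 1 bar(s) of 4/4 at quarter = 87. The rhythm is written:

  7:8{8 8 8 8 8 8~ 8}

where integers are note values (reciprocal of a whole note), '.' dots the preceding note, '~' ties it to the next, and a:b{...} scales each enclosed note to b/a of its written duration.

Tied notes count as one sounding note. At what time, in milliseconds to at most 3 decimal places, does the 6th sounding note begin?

1. 0.0ms @ 0 + 394.089ms (4/7)
2. 394.089ms @ 4/7 + 394.089ms (4/7)
3. 788.177ms @ 8/7 + 394.089ms (4/7)
4. 1182.266ms @ 12/7 + 394.089ms (4/7)
5. 1576.355ms @ 16/7 + 394.089ms (4/7)
6. 1970.443ms @ 20/7 + 788.177ms (8/7)

note 6 onset = 20/7b = 1970.443ms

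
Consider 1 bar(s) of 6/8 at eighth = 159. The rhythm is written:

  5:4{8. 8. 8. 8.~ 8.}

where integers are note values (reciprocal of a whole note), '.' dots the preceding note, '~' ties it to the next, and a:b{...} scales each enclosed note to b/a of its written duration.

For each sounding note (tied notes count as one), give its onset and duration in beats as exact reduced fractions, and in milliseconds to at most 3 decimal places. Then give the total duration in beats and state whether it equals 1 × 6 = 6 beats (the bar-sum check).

1) 0.0ms=0b +452.83ms=6/5b
2) 452.83ms=6/5b +452.83ms=6/5b
3) 905.66ms=12/5b +452.83ms=6/5b
4) 1358.491ms=18/5b +905.66ms=12/5b
Σ=6b of 6 (159bpm 6/8) — PASS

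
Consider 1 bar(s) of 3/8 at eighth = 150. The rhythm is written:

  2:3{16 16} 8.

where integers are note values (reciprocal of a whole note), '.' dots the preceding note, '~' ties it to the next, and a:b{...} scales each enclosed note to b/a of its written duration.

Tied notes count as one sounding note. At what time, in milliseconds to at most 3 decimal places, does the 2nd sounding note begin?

1. 0.0ms @ 0 + 300.0ms (3/4)
2. 300.0ms @ 3/4 + 300.0ms (3/4)
3. 600.0ms @ 3/2 + 600.0ms (3/2)

note 2 onset = 3/4b = 300.0ms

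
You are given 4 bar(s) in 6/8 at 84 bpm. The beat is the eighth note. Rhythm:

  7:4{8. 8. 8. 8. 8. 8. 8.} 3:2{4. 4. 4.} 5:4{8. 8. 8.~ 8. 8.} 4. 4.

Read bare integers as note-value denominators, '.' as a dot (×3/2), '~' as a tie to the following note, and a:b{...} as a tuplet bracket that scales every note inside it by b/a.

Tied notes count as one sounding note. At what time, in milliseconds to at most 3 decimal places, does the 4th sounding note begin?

1. 0.0ms @ 0 + 612.245ms (6/7)
2. 612.245ms @ 6/7 + 612.245ms (6/7)
3. 1224.49ms @ 12/7 + 612.245ms (6/7)
4. 1836.735ms @ 18/7 + 612.245ms (6/7)
5. 2448.98ms @ 24/7 + 612.245ms (6/7)
6. 3061.224ms @ 30/7 + 612.245ms (6/7)
7. 3673.469ms @ 36/7 + 612.245ms (6/7)
8. 4285.714ms @ 6 + 1428.571ms (2)
9. 5714.286ms @ 8 + 1428.571ms (2)
10. 7142.857ms @ 10 + 1428.571ms (2)
11. 8571.429ms @ 12 + 857.143ms (6/5)
12. 9428.571ms @ 66/5 + 857.143ms (6/5)
13. 10285.714ms @ 72/5 + 1714.286ms (12/5)
14. 12000.0ms @ 84/5 + 857.143ms (6/5)
15. 12857.143ms @ 18 + 2142.857ms (3)
16. 15000.0ms @ 21 + 2142.857ms (3)

note 4 onset = 18/7b = 1836.735ms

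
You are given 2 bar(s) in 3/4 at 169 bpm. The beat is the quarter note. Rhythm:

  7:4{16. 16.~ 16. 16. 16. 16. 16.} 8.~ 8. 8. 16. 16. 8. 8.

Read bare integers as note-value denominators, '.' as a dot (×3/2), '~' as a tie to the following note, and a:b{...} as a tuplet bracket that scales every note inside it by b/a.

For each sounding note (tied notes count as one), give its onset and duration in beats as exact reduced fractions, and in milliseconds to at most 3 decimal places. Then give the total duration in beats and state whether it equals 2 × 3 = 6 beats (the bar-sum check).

1) 0.0ms=0b +76.078ms=3/14b
2) 76.078ms=3/14b +152.156ms=3/7b
3) 228.233ms=9/14b +76.078ms=3/14b
4) 304.311ms=6/7b +76.078ms=3/14b
5) 380.389ms=15/14b +76.078ms=3/14b
6) 456.467ms=9/7b +76.078ms=3/14b
7) 532.544ms=3/2b +532.544ms=3/2b
8) 1065.089ms=3b +266.272ms=3/4b
9) 1331.361ms=15/4b +133.136ms=3/8b
10) 1464.497ms=33/8b +133.136ms=3/8b
11) 1597.633ms=9/2b +266.272ms=3/4b
12) 1863.905ms=21/4b +266.272ms=3/4b
Σ=6b of 6 (169bpm 3/4) — PASS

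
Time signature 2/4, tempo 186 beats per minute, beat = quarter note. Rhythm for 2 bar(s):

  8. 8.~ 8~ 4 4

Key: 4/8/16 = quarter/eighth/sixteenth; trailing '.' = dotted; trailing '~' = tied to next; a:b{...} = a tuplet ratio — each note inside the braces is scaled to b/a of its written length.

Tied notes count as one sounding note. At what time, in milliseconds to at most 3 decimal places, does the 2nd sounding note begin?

1. 0.0ms @ 0 + 241.935ms (3/4)
2. 241.935ms @ 3/4 + 725.806ms (9/4)
3. 967.742ms @ 3 + 322.581ms (1)

note 2 onset = 3/4b = 241.935ms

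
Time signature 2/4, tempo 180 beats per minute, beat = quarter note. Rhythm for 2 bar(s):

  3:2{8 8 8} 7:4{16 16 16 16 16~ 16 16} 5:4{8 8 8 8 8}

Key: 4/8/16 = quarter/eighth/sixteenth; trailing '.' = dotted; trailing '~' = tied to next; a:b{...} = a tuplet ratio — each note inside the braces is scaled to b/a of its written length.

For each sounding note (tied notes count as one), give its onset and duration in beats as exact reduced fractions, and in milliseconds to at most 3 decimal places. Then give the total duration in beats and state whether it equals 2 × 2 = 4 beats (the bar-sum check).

1) 0.0ms=0b +111.111ms=1/3b
2) 111.111ms=1/3b +111.111ms=1/3b
3) 222.222ms=2/3b +111.111ms=1/3b
4) 333.333ms=1b +47.619ms=1/7b
5) 380.952ms=8/7b +47.619ms=1/7b
6) 428.571ms=9/7b +47.619ms=1/7b
7) 476.19ms=10/7b +47.619ms=1/7b
8) 523.81ms=11/7b +95.238ms=2/7b
9) 619.048ms=13/7b +47.619ms=1/7b
10) 666.667ms=2b +133.333ms=2/5b
11) 800.0ms=12/5b +133.333ms=2/5b
12) 933.333ms=14/5b +133.333ms=2/5b
13) 1066.667ms=16/5b +133.333ms=2/5b
14) 1200.0ms=18/5b +133.333ms=2/5b
Σ=4b of 4 (180bpm 2/4) — PASS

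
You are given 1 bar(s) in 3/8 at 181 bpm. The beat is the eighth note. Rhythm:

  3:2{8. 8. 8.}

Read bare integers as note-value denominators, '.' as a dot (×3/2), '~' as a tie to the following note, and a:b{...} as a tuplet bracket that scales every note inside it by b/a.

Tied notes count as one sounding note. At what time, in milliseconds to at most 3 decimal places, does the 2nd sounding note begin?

note 2 onset = 1b = 331.492ms

1. 0.0ms @ 0 + 331.492ms (1)
2. 331.492ms @ 1 + 331.492ms (1)
3. 662.983ms @ 2 + 331.492ms (1)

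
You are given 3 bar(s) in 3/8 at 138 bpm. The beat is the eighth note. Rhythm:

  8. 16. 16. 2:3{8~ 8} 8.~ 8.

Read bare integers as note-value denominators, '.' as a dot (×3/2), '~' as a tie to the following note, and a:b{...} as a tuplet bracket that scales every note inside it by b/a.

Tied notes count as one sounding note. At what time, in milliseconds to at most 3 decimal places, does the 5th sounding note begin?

note 5 onset = 6b = 2608.696ms

1. 0.0ms @ 0 + 652.174ms (3/2)
2. 652.174ms @ 3/2 + 326.087ms (3/4)
3. 978.261ms @ 9/4 + 326.087ms (3/4)
4. 1304.348ms @ 3 + 1304.348ms (3)
5. 2608.696ms @ 6 + 1304.348ms (3)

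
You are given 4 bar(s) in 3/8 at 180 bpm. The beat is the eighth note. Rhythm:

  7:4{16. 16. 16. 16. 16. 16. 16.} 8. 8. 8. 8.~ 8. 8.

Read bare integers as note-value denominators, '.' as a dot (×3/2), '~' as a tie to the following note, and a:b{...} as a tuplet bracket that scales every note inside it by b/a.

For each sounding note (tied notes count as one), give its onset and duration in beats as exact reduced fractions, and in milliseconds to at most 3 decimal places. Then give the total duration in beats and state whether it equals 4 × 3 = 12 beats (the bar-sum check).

1) 0.0ms=0b +142.857ms=3/7b
2) 142.857ms=3/7b +142.857ms=3/7b
3) 285.714ms=6/7b +142.857ms=3/7b
4) 428.571ms=9/7b +142.857ms=3/7b
5) 571.429ms=12/7b +142.857ms=3/7b
6) 714.286ms=15/7b +142.857ms=3/7b
7) 857.143ms=18/7b +142.857ms=3/7b
8) 1000.0ms=3b +500.0ms=3/2b
9) 1500.0ms=9/2b +500.0ms=3/2b
10) 2000.0ms=6b +500.0ms=3/2b
11) 2500.0ms=15/2b +1000.0ms=3b
12) 3500.0ms=21/2b +500.0ms=3/2b
Σ=12b of 12 (180bpm 3/8) — PASS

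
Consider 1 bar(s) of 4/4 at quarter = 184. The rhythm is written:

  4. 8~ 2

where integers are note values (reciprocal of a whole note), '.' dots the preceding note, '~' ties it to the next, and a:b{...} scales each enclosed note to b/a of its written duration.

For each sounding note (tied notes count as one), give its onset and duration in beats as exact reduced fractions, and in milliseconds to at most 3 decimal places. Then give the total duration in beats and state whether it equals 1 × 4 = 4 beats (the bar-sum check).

1) 0.0ms=0b +489.13ms=3/2b
2) 489.13ms=3/2b +815.217ms=5/2b
Σ=4b of 4 (184bpm 4/4) — PASS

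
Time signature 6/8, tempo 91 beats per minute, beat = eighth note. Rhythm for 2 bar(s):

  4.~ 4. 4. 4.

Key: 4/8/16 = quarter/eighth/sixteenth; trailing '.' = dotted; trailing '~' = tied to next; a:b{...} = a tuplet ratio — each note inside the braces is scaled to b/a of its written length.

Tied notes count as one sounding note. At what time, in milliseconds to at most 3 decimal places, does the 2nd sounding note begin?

1. 0.0ms @ 0 + 3956.044ms (6)
2. 3956.044ms @ 6 + 1978.022ms (3)
3. 5934.066ms @ 9 + 1978.022ms (3)

note 2 onset = 6b = 3956.044ms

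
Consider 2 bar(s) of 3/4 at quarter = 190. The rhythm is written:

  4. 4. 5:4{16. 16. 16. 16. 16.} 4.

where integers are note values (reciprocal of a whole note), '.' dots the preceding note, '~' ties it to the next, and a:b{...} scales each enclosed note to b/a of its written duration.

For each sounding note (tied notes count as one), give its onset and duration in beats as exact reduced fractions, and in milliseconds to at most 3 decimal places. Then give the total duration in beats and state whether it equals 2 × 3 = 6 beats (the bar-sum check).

1) 0.0ms=0b +473.684ms=3/2b
2) 473.684ms=3/2b +473.684ms=3/2b
3) 947.368ms=3b +94.737ms=3/10b
4) 1042.105ms=33/10b +94.737ms=3/10b
5) 1136.842ms=18/5b +94.737ms=3/10b
6) 1231.579ms=39/10b +94.737ms=3/10b
7) 1326.316ms=21/5b +94.737ms=3/10b
8) 1421.053ms=9/2b +473.684ms=3/2b
Σ=6b of 6 (190bpm 3/4) — PASS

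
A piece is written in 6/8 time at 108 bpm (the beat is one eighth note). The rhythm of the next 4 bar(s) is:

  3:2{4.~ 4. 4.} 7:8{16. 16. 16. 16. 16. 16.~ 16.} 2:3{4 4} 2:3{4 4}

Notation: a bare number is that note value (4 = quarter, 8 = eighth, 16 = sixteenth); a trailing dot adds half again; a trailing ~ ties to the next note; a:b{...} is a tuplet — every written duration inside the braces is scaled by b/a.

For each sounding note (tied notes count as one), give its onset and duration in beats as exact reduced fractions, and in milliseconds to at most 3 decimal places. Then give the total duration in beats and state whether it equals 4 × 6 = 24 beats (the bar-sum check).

1) 0.0ms=0b +2222.222ms=4b
2) 2222.222ms=4b +1111.111ms=2b
3) 3333.333ms=6b +476.19ms=6/7b
4) 3809.524ms=48/7b +476.19ms=6/7b
5) 4285.714ms=54/7b +476.19ms=6/7b
6) 4761.905ms=60/7b +476.19ms=6/7b
7) 5238.095ms=66/7b +476.19ms=6/7b
8) 5714.286ms=72/7b +952.381ms=12/7b
9) 6666.667ms=12b +1666.667ms=3b
10) 8333.333ms=15b +1666.667ms=3b
11) 10000.0ms=18b +1666.667ms=3b
12) 11666.667ms=21b +1666.667ms=3b
Σ=24b of 24 (108bpm 6/8) — PASS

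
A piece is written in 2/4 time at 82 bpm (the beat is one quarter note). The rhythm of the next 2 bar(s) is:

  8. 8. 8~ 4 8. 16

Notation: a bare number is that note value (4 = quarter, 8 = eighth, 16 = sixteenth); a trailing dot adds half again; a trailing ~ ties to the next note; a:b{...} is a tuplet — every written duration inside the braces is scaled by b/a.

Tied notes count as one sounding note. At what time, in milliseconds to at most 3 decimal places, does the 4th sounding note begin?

note 4 onset = 3b = 2195.122ms

1. 0.0ms @ 0 + 548.78ms (3/4)
2. 548.78ms @ 3/4 + 548.78ms (3/4)
3. 1097.561ms @ 3/2 + 1097.561ms (3/2)
4. 2195.122ms @ 3 + 548.78ms (3/4)
5. 2743.902ms @ 15/4 + 182.927ms (1/4)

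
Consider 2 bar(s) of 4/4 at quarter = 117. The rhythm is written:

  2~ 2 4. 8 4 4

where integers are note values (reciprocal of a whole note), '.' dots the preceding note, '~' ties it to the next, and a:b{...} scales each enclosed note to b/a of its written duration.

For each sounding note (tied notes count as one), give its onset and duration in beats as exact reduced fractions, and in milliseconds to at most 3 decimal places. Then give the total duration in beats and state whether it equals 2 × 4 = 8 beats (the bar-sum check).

1) 0.0ms=0b +2051.282ms=4b
2) 2051.282ms=4b +769.231ms=3/2b
3) 2820.513ms=11/2b +256.41ms=1/2b
4) 3076.923ms=6b +512.821ms=1b
5) 3589.744ms=7b +512.821ms=1b
Σ=8b of 8 (117bpm 4/4) — PASS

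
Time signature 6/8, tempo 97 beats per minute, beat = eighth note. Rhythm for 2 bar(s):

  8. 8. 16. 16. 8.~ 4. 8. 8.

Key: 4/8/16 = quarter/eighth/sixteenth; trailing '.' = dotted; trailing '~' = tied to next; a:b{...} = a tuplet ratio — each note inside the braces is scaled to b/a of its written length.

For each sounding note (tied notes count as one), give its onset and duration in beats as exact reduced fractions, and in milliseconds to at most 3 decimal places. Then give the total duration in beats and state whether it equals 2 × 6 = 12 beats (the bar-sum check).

1) 0.0ms=0b +927.835ms=3/2b
2) 927.835ms=3/2b +927.835ms=3/2b
3) 1855.67ms=3b +463.918ms=3/4b
4) 2319.588ms=15/4b +463.918ms=3/4b
5) 2783.505ms=9/2b +2783.505ms=9/2b
6) 5567.01ms=9b +927.835ms=3/2b
7) 6494.845ms=21/2b +927.835ms=3/2b
Σ=12b of 12 (97bpm 6/8) — PASS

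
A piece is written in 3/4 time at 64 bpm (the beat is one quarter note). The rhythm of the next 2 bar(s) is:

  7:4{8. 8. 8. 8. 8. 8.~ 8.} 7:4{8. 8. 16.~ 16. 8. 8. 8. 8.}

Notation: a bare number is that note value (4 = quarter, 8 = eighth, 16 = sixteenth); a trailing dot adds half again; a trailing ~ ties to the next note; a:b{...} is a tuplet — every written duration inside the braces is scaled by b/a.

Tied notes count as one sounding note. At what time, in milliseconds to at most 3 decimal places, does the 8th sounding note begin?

1. 0.0ms @ 0 + 401.786ms (3/7)
2. 401.786ms @ 3/7 + 401.786ms (3/7)
3. 803.571ms @ 6/7 + 401.786ms (3/7)
4. 1205.357ms @ 9/7 + 401.786ms (3/7)
5. 1607.143ms @ 12/7 + 401.786ms (3/7)
6. 2008.929ms @ 15/7 + 803.571ms (6/7)
7. 2812.5ms @ 3 + 401.786ms (3/7)
8. 3214.286ms @ 24/7 + 401.786ms (3/7)
9. 3616.071ms @ 27/7 + 401.786ms (3/7)
10. 4017.857ms @ 30/7 + 401.786ms (3/7)
11. 4419.643ms @ 33/7 + 401.786ms (3/7)
12. 4821.429ms @ 36/7 + 401.786ms (3/7)
13. 5223.214ms @ 39/7 + 401.786ms (3/7)

note 8 onset = 24/7b = 3214.286ms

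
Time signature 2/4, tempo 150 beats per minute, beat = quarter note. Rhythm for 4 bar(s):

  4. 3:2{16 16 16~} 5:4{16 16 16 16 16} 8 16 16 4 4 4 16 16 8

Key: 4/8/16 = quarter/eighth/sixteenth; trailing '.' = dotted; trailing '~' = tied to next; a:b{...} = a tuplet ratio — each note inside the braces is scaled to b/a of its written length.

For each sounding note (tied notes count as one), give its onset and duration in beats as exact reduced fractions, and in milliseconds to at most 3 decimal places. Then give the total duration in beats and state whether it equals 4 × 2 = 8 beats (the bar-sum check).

1) 0.0ms=0b +600.0ms=3/2b
2) 600.0ms=3/2b +66.667ms=1/6b
3) 666.667ms=5/3b +66.667ms=1/6b
4) 733.333ms=11/6b +146.667ms=11/30b
5) 880.0ms=11/5b +80.0ms=1/5b
6) 960.0ms=12/5b +80.0ms=1/5b
7) 1040.0ms=13/5b +80.0ms=1/5b
8) 1120.0ms=14/5b +80.0ms=1/5b
9) 1200.0ms=3b +200.0ms=1/2b
10) 1400.0ms=7/2b +100.0ms=1/4b
11) 1500.0ms=15/4b +100.0ms=1/4b
12) 1600.0ms=4b +400.0ms=1b
13) 2000.0ms=5b +400.0ms=1b
14) 2400.0ms=6b +400.0ms=1b
15) 2800.0ms=7b +100.0ms=1/4b
16) 2900.0ms=29/4b +100.0ms=1/4b
17) 3000.0ms=15/2b +200.0ms=1/2b
Σ=8b of 8 (150bpm 2/4) — PASS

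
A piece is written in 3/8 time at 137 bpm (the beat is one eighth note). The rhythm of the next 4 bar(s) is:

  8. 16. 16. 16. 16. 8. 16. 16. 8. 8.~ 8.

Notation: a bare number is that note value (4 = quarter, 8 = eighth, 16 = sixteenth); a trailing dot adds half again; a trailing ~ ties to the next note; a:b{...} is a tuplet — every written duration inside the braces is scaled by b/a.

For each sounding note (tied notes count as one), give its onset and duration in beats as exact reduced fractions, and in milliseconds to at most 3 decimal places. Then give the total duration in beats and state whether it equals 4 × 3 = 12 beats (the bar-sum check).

1) 0.0ms=0b +656.934ms=3/2b
2) 656.934ms=3/2b +328.467ms=3/4b
3) 985.401ms=9/4b +328.467ms=3/4b
4) 1313.869ms=3b +328.467ms=3/4b
5) 1642.336ms=15/4b +328.467ms=3/4b
6) 1970.803ms=9/2b +656.934ms=3/2b
7) 2627.737ms=6b +328.467ms=3/4b
8) 2956.204ms=27/4b +328.467ms=3/4b
9) 3284.672ms=15/2b +656.934ms=3/2b
10) 3941.606ms=9b +1313.869ms=3b
Σ=12b of 12 (137bpm 3/8) — PASS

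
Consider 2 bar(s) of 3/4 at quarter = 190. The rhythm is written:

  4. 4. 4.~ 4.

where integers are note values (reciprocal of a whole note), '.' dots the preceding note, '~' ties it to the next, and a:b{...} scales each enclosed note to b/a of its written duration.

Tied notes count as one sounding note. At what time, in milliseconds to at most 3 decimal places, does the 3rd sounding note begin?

1. 0.0ms @ 0 + 473.684ms (3/2)
2. 473.684ms @ 3/2 + 473.684ms (3/2)
3. 947.368ms @ 3 + 947.368ms (3)

note 3 onset = 3b = 947.368ms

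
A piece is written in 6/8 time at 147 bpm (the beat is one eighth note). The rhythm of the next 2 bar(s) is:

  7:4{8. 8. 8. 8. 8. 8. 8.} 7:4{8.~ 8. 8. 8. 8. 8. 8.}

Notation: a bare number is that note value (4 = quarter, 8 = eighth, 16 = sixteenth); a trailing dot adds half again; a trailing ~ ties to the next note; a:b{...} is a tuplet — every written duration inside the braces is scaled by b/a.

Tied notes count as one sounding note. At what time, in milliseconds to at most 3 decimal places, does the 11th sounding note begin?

note 11 onset = 66/7b = 3848.397ms

1. 0.0ms @ 0 + 349.854ms (6/7)
2. 349.854ms @ 6/7 + 349.854ms (6/7)
3. 699.708ms @ 12/7 + 349.854ms (6/7)
4. 1049.563ms @ 18/7 + 349.854ms (6/7)
5. 1399.417ms @ 24/7 + 349.854ms (6/7)
6. 1749.271ms @ 30/7 + 349.854ms (6/7)
7. 2099.125ms @ 36/7 + 349.854ms (6/7)
8. 2448.98ms @ 6 + 699.708ms (12/7)
9. 3148.688ms @ 54/7 + 349.854ms (6/7)
10. 3498.542ms @ 60/7 + 349.854ms (6/7)
11. 3848.397ms @ 66/7 + 349.854ms (6/7)
12. 4198.251ms @ 72/7 + 349.854ms (6/7)
13. 4548.105ms @ 78/7 + 349.854ms (6/7)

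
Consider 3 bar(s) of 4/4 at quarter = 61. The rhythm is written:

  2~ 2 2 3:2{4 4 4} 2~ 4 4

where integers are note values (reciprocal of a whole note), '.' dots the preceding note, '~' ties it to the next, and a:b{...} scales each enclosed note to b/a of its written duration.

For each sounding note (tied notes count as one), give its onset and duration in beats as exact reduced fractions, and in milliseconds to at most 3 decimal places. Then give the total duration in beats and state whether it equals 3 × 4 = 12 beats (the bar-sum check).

1) 0.0ms=0b +3934.426ms=4b
2) 3934.426ms=4b +1967.213ms=2b
3) 5901.639ms=6b +655.738ms=2/3b
4) 6557.377ms=20/3b +655.738ms=2/3b
5) 7213.115ms=22/3b +655.738ms=2/3b
6) 7868.852ms=8b +2950.82ms=3b
7) 10819.672ms=11b +983.607ms=1b
Σ=12b of 12 (61bpm 4/4) — PASS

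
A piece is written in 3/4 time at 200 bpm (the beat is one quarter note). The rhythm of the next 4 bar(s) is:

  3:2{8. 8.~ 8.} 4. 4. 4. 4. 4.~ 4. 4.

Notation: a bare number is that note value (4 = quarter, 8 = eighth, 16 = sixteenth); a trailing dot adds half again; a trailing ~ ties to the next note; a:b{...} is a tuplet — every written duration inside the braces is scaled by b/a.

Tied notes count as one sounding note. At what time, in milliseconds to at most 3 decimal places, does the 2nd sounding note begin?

note 2 onset = 1/2b = 150.0ms

1. 0.0ms @ 0 + 150.0ms (1/2)
2. 150.0ms @ 1/2 + 300.0ms (1)
3. 450.0ms @ 3/2 + 450.0ms (3/2)
4. 900.0ms @ 3 + 450.0ms (3/2)
5. 1350.0ms @ 9/2 + 450.0ms (3/2)
6. 1800.0ms @ 6 + 450.0ms (3/2)
7. 2250.0ms @ 15/2 + 900.0ms (3)
8. 3150.0ms @ 21/2 + 450.0ms (3/2)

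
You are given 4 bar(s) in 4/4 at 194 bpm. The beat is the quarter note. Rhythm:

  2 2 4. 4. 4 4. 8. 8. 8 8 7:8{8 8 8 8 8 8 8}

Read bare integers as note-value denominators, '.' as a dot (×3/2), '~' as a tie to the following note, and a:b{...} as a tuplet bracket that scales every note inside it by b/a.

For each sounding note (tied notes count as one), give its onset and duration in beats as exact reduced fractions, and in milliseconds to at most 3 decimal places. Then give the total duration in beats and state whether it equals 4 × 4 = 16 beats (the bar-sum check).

1) 0.0ms=0b +618.557ms=2b
2) 618.557ms=2b +618.557ms=2b
3) 1237.113ms=4b +463.918ms=3/2b
4) 1701.031ms=11/2b +463.918ms=3/2b
5) 2164.948ms=7b +309.278ms=1b
6) 2474.227ms=8b +463.918ms=3/2b
7) 2938.144ms=19/2b +231.959ms=3/4b
8) 3170.103ms=41/4b +231.959ms=3/4b
9) 3402.062ms=11b +154.639ms=1/2b
10) 3556.701ms=23/2b +154.639ms=1/2b
11) 3711.34ms=12b +176.73ms=4/7b
12) 3888.071ms=88/7b +176.73ms=4/7b
13) 4064.801ms=92/7b +176.73ms=4/7b
14) 4241.532ms=96/7b +176.73ms=4/7b
15) 4418.262ms=100/7b +176.73ms=4/7b
16) 4594.993ms=104/7b +176.73ms=4/7b
17) 4771.723ms=108/7b +176.73ms=4/7b
Σ=16b of 16 (194bpm 4/4) — PASS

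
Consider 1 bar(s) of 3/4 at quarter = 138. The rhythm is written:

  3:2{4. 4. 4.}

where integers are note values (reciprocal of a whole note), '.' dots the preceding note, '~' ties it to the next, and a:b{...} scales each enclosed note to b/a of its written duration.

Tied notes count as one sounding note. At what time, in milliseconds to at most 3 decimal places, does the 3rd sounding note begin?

1. 0.0ms @ 0 + 434.783ms (1)
2. 434.783ms @ 1 + 434.783ms (1)
3. 869.565ms @ 2 + 434.783ms (1)

note 3 onset = 2b = 869.565ms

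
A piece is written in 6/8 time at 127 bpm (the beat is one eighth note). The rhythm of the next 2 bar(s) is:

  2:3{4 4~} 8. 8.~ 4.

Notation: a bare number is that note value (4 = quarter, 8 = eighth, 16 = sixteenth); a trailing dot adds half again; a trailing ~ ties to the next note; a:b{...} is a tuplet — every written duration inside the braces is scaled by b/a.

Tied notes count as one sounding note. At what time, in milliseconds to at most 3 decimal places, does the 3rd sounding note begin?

note 3 onset = 15/2b = 3543.307ms

1. 0.0ms @ 0 + 1417.323ms (3)
2. 1417.323ms @ 3 + 2125.984ms (9/2)
3. 3543.307ms @ 15/2 + 2125.984ms (9/2)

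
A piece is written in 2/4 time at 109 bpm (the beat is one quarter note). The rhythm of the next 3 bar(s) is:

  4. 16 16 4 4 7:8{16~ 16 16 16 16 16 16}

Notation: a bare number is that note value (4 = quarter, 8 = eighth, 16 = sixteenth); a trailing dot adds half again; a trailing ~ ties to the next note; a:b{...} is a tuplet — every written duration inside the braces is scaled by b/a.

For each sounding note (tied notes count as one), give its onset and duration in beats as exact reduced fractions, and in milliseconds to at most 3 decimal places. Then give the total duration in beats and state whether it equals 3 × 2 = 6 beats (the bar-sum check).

1) 0.0ms=0b +825.688ms=3/2b
2) 825.688ms=3/2b +137.615ms=1/4b
3) 963.303ms=7/4b +137.615ms=1/4b
4) 1100.917ms=2b +550.459ms=1b
5) 1651.376ms=3b +550.459ms=1b
6) 2201.835ms=4b +314.548ms=4/7b
7) 2516.383ms=32/7b +157.274ms=2/7b
8) 2673.657ms=34/7b +157.274ms=2/7b
9) 2830.931ms=36/7b +157.274ms=2/7b
10) 2988.204ms=38/7b +157.274ms=2/7b
11) 3145.478ms=40/7b +157.274ms=2/7b
Σ=6b of 6 (109bpm 2/4) — PASS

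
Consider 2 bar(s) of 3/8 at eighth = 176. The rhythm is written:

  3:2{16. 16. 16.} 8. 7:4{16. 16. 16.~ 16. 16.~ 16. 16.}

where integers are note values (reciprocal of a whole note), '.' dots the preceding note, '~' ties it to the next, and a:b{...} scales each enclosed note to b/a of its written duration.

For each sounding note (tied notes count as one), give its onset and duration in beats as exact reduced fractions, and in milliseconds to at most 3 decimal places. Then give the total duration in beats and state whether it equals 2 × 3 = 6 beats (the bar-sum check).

1) 0.0ms=0b +170.455ms=1/2b
2) 170.455ms=1/2b +170.455ms=1/2b
3) 340.909ms=1b +170.455ms=1/2b
4) 511.364ms=3/2b +511.364ms=3/2b
5) 1022.727ms=3b +146.104ms=3/7b
6) 1168.831ms=24/7b +146.104ms=3/7b
7) 1314.935ms=27/7b +292.208ms=6/7b
8) 1607.143ms=33/7b +292.208ms=6/7b
9) 1899.351ms=39/7b +146.104ms=3/7b
Σ=6b of 6 (176bpm 3/8) — PASS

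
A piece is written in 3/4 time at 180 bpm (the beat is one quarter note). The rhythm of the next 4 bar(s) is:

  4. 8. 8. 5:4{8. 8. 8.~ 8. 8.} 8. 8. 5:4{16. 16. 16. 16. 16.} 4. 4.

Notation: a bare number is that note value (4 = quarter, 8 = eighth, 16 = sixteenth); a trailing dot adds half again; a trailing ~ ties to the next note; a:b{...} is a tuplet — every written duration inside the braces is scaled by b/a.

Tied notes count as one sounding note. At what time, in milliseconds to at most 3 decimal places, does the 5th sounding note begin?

1. 0.0ms @ 0 + 500.0ms (3/2)
2. 500.0ms @ 3/2 + 250.0ms (3/4)
3. 750.0ms @ 9/4 + 250.0ms (3/4)
4. 1000.0ms @ 3 + 200.0ms (3/5)
5. 1200.0ms @ 18/5 + 200.0ms (3/5)
6. 1400.0ms @ 21/5 + 400.0ms (6/5)
7. 1800.0ms @ 27/5 + 200.0ms (3/5)
8. 2000.0ms @ 6 + 250.0ms (3/4)
9. 2250.0ms @ 27/4 + 250.0ms (3/4)
10. 2500.0ms @ 15/2 + 100.0ms (3/10)
11. 2600.0ms @ 39/5 + 100.0ms (3/10)
12. 2700.0ms @ 81/10 + 100.0ms (3/10)
13. 2800.0ms @ 42/5 + 100.0ms (3/10)
14. 2900.0ms @ 87/10 + 100.0ms (3/10)
15. 3000.0ms @ 9 + 500.0ms (3/2)
16. 3500.0ms @ 21/2 + 500.0ms (3/2)

note 5 onset = 18/5b = 1200.0ms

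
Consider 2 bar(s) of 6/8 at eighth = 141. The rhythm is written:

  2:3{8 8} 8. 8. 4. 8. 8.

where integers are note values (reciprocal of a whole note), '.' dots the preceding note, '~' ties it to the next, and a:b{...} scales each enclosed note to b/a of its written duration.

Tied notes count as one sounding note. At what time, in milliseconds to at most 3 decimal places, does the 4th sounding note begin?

1. 0.0ms @ 0 + 638.298ms (3/2)
2. 638.298ms @ 3/2 + 638.298ms (3/2)
3. 1276.596ms @ 3 + 638.298ms (3/2)
4. 1914.894ms @ 9/2 + 638.298ms (3/2)
5. 2553.191ms @ 6 + 1276.596ms (3)
6. 3829.787ms @ 9 + 638.298ms (3/2)
7. 4468.085ms @ 21/2 + 638.298ms (3/2)

note 4 onset = 9/2b = 1914.894ms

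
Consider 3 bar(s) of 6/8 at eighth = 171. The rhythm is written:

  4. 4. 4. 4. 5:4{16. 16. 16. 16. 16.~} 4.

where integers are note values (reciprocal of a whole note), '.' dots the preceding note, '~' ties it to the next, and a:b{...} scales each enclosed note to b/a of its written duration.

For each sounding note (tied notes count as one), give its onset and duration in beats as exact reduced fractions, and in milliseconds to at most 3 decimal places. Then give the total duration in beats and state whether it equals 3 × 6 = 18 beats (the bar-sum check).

1) 0.0ms=0b +1052.632ms=3b
2) 1052.632ms=3b +1052.632ms=3b
3) 2105.263ms=6b +1052.632ms=3b
4) 3157.895ms=9b +1052.632ms=3b
5) 4210.526ms=12b +210.526ms=3/5b
6) 4421.053ms=63/5b +210.526ms=3/5b
7) 4631.579ms=66/5b +210.526ms=3/5b
8) 4842.105ms=69/5b +210.526ms=3/5b
9) 5052.632ms=72/5b +1263.158ms=18/5b
Σ=18b of 18 (171bpm 6/8) — PASS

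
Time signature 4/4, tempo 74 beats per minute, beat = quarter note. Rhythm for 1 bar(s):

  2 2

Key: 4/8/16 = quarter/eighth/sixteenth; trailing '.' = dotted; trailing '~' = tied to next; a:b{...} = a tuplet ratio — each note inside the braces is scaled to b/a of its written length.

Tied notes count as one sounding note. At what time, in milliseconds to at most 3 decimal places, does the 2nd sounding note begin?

1. 0.0ms @ 0 + 1621.622ms (2)
2. 1621.622ms @ 2 + 1621.622ms (2)

note 2 onset = 2b = 1621.622ms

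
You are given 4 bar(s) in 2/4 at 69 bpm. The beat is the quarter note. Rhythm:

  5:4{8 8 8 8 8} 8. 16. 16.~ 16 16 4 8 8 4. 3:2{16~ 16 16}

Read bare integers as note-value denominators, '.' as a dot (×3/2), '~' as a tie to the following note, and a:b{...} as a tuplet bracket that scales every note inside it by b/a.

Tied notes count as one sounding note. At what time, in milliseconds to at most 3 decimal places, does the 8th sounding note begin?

note 8 onset = 25/8b = 2717.391ms

1. 0.0ms @ 0 + 347.826ms (2/5)
2. 347.826ms @ 2/5 + 347.826ms (2/5)
3. 695.652ms @ 4/5 + 347.826ms (2/5)
4. 1043.478ms @ 6/5 + 347.826ms (2/5)
5. 1391.304ms @ 8/5 + 347.826ms (2/5)
6. 1739.13ms @ 2 + 652.174ms (3/4)
7. 2391.304ms @ 11/4 + 326.087ms (3/8)
8. 2717.391ms @ 25/8 + 543.478ms (5/8)
9. 3260.87ms @ 15/4 + 217.391ms (1/4)
10. 3478.261ms @ 4 + 869.565ms (1)
11. 4347.826ms @ 5 + 434.783ms (1/2)
12. 4782.609ms @ 11/2 + 434.783ms (1/2)
13. 5217.391ms @ 6 + 1304.348ms (3/2)
14. 6521.739ms @ 15/2 + 289.855ms (1/3)
15. 6811.594ms @ 47/6 + 144.928ms (1/6)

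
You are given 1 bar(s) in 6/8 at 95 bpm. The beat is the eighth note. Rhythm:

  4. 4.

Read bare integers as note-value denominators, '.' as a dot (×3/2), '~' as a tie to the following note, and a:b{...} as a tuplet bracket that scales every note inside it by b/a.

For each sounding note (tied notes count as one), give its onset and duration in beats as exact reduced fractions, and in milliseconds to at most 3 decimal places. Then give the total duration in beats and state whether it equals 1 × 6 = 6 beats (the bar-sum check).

1) 0.0ms=0b +1894.737ms=3b
2) 1894.737ms=3b +1894.737ms=3b
Σ=6b of 6 (95bpm 6/8) — PASS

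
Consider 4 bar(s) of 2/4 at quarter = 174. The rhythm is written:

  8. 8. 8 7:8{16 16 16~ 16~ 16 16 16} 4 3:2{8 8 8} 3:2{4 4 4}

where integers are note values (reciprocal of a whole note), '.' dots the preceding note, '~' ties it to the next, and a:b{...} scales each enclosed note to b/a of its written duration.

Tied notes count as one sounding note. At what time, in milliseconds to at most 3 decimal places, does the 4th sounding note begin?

1. 0.0ms @ 0 + 258.621ms (3/4)
2. 258.621ms @ 3/4 + 258.621ms (3/4)
3. 517.241ms @ 3/2 + 172.414ms (1/2)
4. 689.655ms @ 2 + 98.522ms (2/7)
5. 788.177ms @ 16/7 + 98.522ms (2/7)
6. 886.7ms @ 18/7 + 295.567ms (6/7)
7. 1182.266ms @ 24/7 + 98.522ms (2/7)
8. 1280.788ms @ 26/7 + 98.522ms (2/7)
9. 1379.31ms @ 4 + 344.828ms (1)
10. 1724.138ms @ 5 + 114.943ms (1/3)
11. 1839.08ms @ 16/3 + 114.943ms (1/3)
12. 1954.023ms @ 17/3 + 114.943ms (1/3)
13. 2068.966ms @ 6 + 229.885ms (2/3)
14. 2298.851ms @ 20/3 + 229.885ms (2/3)
15. 2528.736ms @ 22/3 + 229.885ms (2/3)

note 4 onset = 2b = 689.655ms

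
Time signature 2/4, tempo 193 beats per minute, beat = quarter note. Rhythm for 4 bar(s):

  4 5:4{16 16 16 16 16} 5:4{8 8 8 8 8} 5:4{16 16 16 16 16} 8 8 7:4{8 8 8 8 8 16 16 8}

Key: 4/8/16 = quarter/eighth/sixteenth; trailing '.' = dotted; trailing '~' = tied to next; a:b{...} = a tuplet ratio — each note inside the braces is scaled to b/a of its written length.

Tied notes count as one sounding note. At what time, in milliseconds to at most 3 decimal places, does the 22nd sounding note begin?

1. 0.0ms @ 0 + 310.881ms (1)
2. 310.881ms @ 1 + 62.176ms (1/5)
3. 373.057ms @ 6/5 + 62.176ms (1/5)
4. 435.233ms @ 7/5 + 62.176ms (1/5)
5. 497.409ms @ 8/5 + 62.176ms (1/5)
6. 559.585ms @ 9/5 + 62.176ms (1/5)
7. 621.762ms @ 2 + 124.352ms (2/5)
8. 746.114ms @ 12/5 + 124.352ms (2/5)
9. 870.466ms @ 14/5 + 124.352ms (2/5)
10. 994.819ms @ 16/5 + 124.352ms (2/5)
11. 1119.171ms @ 18/5 + 124.352ms (2/5)
12. 1243.523ms @ 4 + 62.176ms (1/5)
13. 1305.699ms @ 21/5 + 62.176ms (1/5)
14. 1367.876ms @ 22/5 + 62.176ms (1/5)
15. 1430.052ms @ 23/5 + 62.176ms (1/5)
16. 1492.228ms @ 24/5 + 62.176ms (1/5)
17. 1554.404ms @ 5 + 155.44ms (1/2)
18. 1709.845ms @ 11/2 + 155.44ms (1/2)
19. 1865.285ms @ 6 + 88.823ms (2/7)
20. 1954.108ms @ 44/7 + 88.823ms (2/7)
21. 2042.931ms @ 46/7 + 88.823ms (2/7)
22. 2131.754ms @ 48/7 + 88.823ms (2/7)
23. 2220.577ms @ 50/7 + 88.823ms (2/7)
24. 2309.4ms @ 52/7 + 44.412ms (1/7)
25. 2353.812ms @ 53/7 + 44.412ms (1/7)
26. 2398.224ms @ 54/7 + 88.823ms (2/7)

note 22 onset = 48/7b = 2131.754ms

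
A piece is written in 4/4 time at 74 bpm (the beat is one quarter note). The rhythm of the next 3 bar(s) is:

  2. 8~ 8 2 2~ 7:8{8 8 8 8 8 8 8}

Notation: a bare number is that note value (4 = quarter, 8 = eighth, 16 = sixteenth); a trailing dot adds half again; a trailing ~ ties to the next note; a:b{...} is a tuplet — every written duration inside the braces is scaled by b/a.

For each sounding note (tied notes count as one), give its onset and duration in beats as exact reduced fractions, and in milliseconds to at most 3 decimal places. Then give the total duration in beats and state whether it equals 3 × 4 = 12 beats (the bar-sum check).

1) 0.0ms=0b +2432.432ms=3b
2) 2432.432ms=3b +810.811ms=1b
3) 3243.243ms=4b +1621.622ms=2b
4) 4864.865ms=6b +2084.942ms=18/7b
5) 6949.807ms=60/7b +463.32ms=4/7b
6) 7413.127ms=64/7b +463.32ms=4/7b
7) 7876.448ms=68/7b +463.32ms=4/7b
8) 8339.768ms=72/7b +463.32ms=4/7b
9) 8803.089ms=76/7b +463.32ms=4/7b
10) 9266.409ms=80/7b +463.32ms=4/7b
Σ=12b of 12 (74bpm 4/4) — PASS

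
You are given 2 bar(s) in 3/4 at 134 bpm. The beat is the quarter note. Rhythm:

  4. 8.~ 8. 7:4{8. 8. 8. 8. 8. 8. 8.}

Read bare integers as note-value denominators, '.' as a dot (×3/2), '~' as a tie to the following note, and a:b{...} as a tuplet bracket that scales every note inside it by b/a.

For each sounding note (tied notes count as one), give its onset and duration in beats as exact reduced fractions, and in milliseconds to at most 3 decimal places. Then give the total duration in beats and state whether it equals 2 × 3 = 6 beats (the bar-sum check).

1) 0.0ms=0b +671.642ms=3/2b
2) 671.642ms=3/2b +671.642ms=3/2b
3) 1343.284ms=3b +191.898ms=3/7b
4) 1535.181ms=24/7b +191.898ms=3/7b
5) 1727.079ms=27/7b +191.898ms=3/7b
6) 1918.977ms=30/7b +191.898ms=3/7b
7) 2110.874ms=33/7b +191.898ms=3/7b
8) 2302.772ms=36/7b +191.898ms=3/7b
9) 2494.67ms=39/7b +191.898ms=3/7b
Σ=6b of 6 (134bpm 3/4) — PASS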